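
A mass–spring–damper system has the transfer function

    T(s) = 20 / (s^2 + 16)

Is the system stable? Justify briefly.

The denominator s^2 + 16 factors as (s^2 + 16), giving poles at s = ±4j.
Since the simple pole(s) at s = ±4j lie on the jω-axis with none in the right half-plane, the system is marginally stable.

marginally stable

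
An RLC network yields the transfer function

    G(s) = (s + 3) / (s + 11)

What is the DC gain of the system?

Set s = 0: G(0) = (3) / (11) = 3/11.

G(0) = 3/11 ≈ 0.2727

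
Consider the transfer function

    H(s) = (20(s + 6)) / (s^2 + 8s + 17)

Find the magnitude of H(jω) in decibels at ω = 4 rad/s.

|H(j4)|_dB ≈ 13.1 dB

Substitute s = j4: numerator = 120 + j80, denominator = 1 + j32.
|H(j4)| = |120 + j80| / |1 + j32| = 144.22 / 32.016 ≈ 4.505.
In decibels: 20·log₁₀(4.505) ≈ 13.1 dB.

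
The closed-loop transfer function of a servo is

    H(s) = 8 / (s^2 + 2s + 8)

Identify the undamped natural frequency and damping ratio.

Compare the denominator to the standard form s^2 + 2ζωₙs + ωₙ².
ωₙ² = 8, so ωₙ = √8 ≈ 2.828 rad/s.
2ζωₙ = 2, so ζ = 2/(2·√8) ≈ 0.3536.
With ζ = 0.3536 the response is underdamped.

ωₙ ≈ 2.828 rad/s, ζ ≈ 0.3536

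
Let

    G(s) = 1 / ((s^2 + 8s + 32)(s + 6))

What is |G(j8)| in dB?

|G(j8)|_dB ≈ -57.1 dB

Substitute s = j8: numerator = 1, denominator = -704 + j128.
|G(j8)| = |1| / |-704 + j128| = 1 / 715.54 ≈ 0.001398.
In decibels: 20·log₁₀(0.001398) ≈ -57.1 dB.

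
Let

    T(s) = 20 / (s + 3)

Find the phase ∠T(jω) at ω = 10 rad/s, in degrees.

At s = j10: numerator = 20, denominator = 3 + j10.
∠T = ∠num − ∠den = 0° − (73.301°) = -73.30°.

∠T(j10) ≈ -73.30°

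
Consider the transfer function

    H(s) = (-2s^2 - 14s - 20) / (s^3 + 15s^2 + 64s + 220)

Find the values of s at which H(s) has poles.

The poles are the roots of the denominator s^3 + 15s^2 + 64s + 220 = 0.
Trying s = -11: the polynomial evaluates to 0, so (s + 11) is a factor.
Dividing out leaves s^2 + 4s + 20 = 0.
The quadratic formula then gives s = -2 ± 4j.

s = -2 ± 4j, -11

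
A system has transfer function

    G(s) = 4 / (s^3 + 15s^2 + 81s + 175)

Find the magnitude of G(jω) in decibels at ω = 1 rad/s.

Substitute s = j1: numerator = 4, denominator = 160 + j80.
|G(j1)| = |4| / |160 + j80| = 4 / 178.89 ≈ 0.02236.
In decibels: 20·log₁₀(0.02236) ≈ -33.0 dB.

|G(j1)|_dB ≈ -33.0 dB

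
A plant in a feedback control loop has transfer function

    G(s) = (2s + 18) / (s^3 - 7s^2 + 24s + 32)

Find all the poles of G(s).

s = -1, 4 ± 4j

The poles are the roots of the denominator s^3 - 7s^2 + 24s + 32 = 0.
Trying s = -1: the polynomial evaluates to 0, so (s + 1) is a factor.
Dividing out leaves s^2 - 8s + 32 = 0.
The quadratic formula then gives s = 4 ± 4j.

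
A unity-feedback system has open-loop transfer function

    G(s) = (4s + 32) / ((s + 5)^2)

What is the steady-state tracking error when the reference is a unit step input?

G(s) has no poles at the origin.
This is a Type 0 system. Kp = lim_{s→0} G(s) = 32/25.
e_ss = 1/(1 + Kp) = 1/(1 + 32/25) = 25/57 ≈ 0.4386.

e_ss = 0.4386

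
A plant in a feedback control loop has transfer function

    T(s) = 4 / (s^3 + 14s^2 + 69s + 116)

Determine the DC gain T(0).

T(0) = 1/29 ≈ 0.03448

Set s = 0: T(0) = (4) / (116) = 1/29.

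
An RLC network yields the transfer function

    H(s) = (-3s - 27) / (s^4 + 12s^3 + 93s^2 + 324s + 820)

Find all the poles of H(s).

s = -2 + 4j, -2 - 4j, -4 + 5j, -4 - 5j

The poles are the roots of the denominator s^4 + 12s^3 + 93s^2 + 324s + 820 = 0.
No real roots exist; factor into two real quadratics: (s^2 + 4s + 20)(s^2 + 8s + 41) = 0.
Each quadratic gives a conjugate pair via the quadratic formula.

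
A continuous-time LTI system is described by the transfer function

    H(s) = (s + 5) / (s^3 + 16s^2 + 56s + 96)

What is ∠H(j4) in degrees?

At s = j4: numerator = 5 + j4, denominator = -160 + j160.
∠H = ∠num − ∠den = 38.660° − (135°) = -96.34°.

∠H(j4) ≈ -96.34°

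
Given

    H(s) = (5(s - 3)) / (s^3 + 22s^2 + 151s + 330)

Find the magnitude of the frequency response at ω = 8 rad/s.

|H(j8)| ≈ 0.03329

Substitute s = j8: numerator = -15 + j40, denominator = -1078 + j696.
|H(j8)| = |-15 + j40| / |-1078 + j696| = 42.720 / 1283.2 ≈ 0.03329.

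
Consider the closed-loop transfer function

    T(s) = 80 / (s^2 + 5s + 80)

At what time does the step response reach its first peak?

t_p ≈ 0.3658 s

Comparing s^2 + 5s + 80 to s^2 + 2ζωₙs + ωₙ²: ωₙ = √80 ≈ 8.944 rad/s and ζ = 5/(2·√80) ≈ 0.2795.
ζωₙ = 5/2 = 2.5, so ω_d = ωₙ√(1−ζ²) = √(ωₙ² − (ζωₙ)²) = √(80 − 2.5²) = √73.75 ≈ 8.588 rad/s.
t_p = π/ω_d = π/8.588 ≈ 0.3658 s.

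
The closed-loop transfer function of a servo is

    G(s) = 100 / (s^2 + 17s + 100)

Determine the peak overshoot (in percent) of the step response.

Comparing s^2 + 17s + 100 to s^2 + 2ζωₙs + ωₙ²: ωₙ = 10 rad/s and ζ = 17/(2·10) = 0.85.
%OS = 100·exp(−πζ/√(1−ζ²)) = 100·exp(−π·0.85/√(1−0.85²)) ≈ 0.629%.

%OS ≈ 0.629%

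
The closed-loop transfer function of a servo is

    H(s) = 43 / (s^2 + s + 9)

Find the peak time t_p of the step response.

Comparing s^2 + s + 9 to s^2 + 2ζωₙs + ωₙ²: ωₙ = 3 rad/s and ζ = 1/(2·3) ≈ 0.1667.
ζωₙ = 1/2 = 0.5, so ω_d = ωₙ√(1−ζ²) = √(ωₙ² − (ζωₙ)²) = √(9 − 0.5²) = √8.75 ≈ 2.958 rad/s.
t_p = π/ω_d = π/2.958 ≈ 1.062 s.

t_p ≈ 1.062 s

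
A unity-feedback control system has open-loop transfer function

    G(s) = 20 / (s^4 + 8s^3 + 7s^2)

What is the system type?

The denominator has 2 factors of s at the origin (free integrators), so this is a Type 2 system.

Type 2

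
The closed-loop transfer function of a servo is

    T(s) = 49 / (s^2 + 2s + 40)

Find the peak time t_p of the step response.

Comparing s^2 + 2s + 40 to s^2 + 2ζωₙs + ωₙ²: ωₙ = √40 ≈ 6.325 rad/s and ζ = 2/(2·√40) ≈ 0.1581.
ζωₙ = 2/2 = 1, so ω_d = ωₙ√(1−ζ²) = √(ωₙ² − (ζωₙ)²) = √(40 − 1²) = √39 ≈ 6.245 rad/s.
t_p = π/ω_d = π/6.245 ≈ 0.5031 s.

t_p ≈ 0.5031 s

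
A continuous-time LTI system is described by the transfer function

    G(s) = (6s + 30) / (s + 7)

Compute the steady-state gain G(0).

Set s = 0: G(0) = (30) / (7) = 30/7.

G(0) = 30/7 ≈ 4.286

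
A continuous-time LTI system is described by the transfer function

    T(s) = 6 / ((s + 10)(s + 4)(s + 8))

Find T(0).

Set s = 0: T(0) = (6) / (320) = 3/160.

T(0) = 3/160 ≈ 0.01875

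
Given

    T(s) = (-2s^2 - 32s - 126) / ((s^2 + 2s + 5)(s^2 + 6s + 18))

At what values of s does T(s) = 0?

Set the numerator to zero: -2s^2 - 32s - 126 = 0, i.e. -2·(s^2 + 16s + 63) = 0.
Factoring: (s + 7)(s + 9) = 0.

s = -7, -9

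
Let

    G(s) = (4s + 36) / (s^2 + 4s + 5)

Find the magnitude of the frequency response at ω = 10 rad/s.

|G(j10)| ≈ 0.5221

Substitute s = j10: numerator = 36 + j40, denominator = -95 + j40.
|G(j10)| = |36 + j40| / |-95 + j40| = 53.814 / 103.08 ≈ 0.5221.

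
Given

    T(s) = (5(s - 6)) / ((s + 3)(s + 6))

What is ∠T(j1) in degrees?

At s = j1: numerator = -30 + j5, denominator = 17 + j9.
∠T = ∠num − ∠den = 170.54° − (27.897°) = 142.6°.

∠T(j1) ≈ 142.6°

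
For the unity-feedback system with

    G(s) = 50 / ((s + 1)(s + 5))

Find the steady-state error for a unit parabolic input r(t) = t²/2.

G(s) has no poles at the origin.
This is a Type 0 system; Ka = lim_{s→0} s^2·G(s) = 0, so the steady-state error for a parabola input is infinite.

e_ss = ∞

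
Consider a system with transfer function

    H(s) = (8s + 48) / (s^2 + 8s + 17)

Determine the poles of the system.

s = -4 ± j

The poles are the roots of the denominator s^2 + 8s + 17 = 0.
Using the quadratic formula: s = (-8 ± √(-4))/2 = -4 ± 1j.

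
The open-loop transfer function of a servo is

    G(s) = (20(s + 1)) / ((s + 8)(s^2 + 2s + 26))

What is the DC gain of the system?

G(0) = 5/52 ≈ 0.09615

At s = 0 each factor (s + a) contributes a and each (s^2 + bs + c) contributes c.
G(0) = 20·(1) / ((8) · (26)) = 20/208 = 5/52.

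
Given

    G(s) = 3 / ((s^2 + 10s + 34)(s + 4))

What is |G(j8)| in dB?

Substitute s = j8: numerator = 3, denominator = -760 + j80.
|G(j8)| = |3| / |-760 + j80| = 3 / 764.20 ≈ 0.003926.
In decibels: 20·log₁₀(0.003926) ≈ -48.1 dB.

|G(j8)|_dB ≈ -48.1 dB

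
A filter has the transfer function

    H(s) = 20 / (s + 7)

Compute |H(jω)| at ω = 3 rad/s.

|H(j3)| ≈ 2.626

Substitute s = j3: numerator = 20, denominator = 7 + j3.
|H(j3)| = |20| / |7 + j3| = 20 / 7.6158 ≈ 2.626.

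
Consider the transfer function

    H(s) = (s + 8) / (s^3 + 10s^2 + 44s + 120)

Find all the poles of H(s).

The poles are the roots of the denominator s^3 + 10s^2 + 44s + 120 = 0.
Trying s = -6: the polynomial evaluates to 0, so (s + 6) is a factor.
Dividing out leaves s^2 + 4s + 20 = 0.
The quadratic formula then gives s = -2 ± 4j.

s = -2 ± 4j, -6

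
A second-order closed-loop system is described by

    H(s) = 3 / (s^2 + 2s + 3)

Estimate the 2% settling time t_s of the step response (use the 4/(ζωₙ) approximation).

t_s ≈ 4 s

Comparing s^2 + 2s + 3 to s^2 + 2ζωₙs + ωₙ²: ωₙ = √3 ≈ 1.732 rad/s and ζ = 2/(2·√3) ≈ 0.5774.
ζωₙ = 2/2 = 1, so t_s ≈ 4/(ζωₙ) = 4/1 = 4 s.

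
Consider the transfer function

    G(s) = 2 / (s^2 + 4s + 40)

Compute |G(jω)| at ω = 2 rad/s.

|G(j2)| ≈ 0.05423

Substitute s = j2: numerator = 2, denominator = 36 + j8.
|G(j2)| = |2| / |36 + j8| = 2 / 36.878 ≈ 0.05423.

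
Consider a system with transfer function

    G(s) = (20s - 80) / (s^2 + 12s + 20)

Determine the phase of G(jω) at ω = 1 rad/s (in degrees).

At s = j1: numerator = -80 + j20, denominator = 19 + j12.
∠G = ∠num − ∠den = 165.96° − (32.276°) = 133.7°.

∠G(j1) ≈ 133.7°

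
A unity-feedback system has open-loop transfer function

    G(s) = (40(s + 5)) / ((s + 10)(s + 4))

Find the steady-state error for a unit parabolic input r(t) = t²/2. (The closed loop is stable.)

e_ss = ∞

G(s) has no poles at the origin.
This is a Type 0 system; Ka = lim_{s→0} s^2·G(s) = 0, so the steady-state error for a parabola input is infinite.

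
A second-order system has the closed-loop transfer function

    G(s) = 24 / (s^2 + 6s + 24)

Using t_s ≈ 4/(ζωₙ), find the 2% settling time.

Comparing s^2 + 6s + 24 to s^2 + 2ζωₙs + ωₙ²: ωₙ = √24 ≈ 4.899 rad/s and ζ = 6/(2·√24) ≈ 0.6124.
ζωₙ = 6/2 = 3, so t_s ≈ 4/(ζωₙ) = 4/3 ≈ 1.333 s.

t_s ≈ 1.333 s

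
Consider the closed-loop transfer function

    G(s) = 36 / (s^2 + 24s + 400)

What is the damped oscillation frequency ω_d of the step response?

Comparing s^2 + 24s + 400 to s^2 + 2ζωₙs + ωₙ²: ωₙ = 20 rad/s and ζ = 24/(2·20) = 0.6.
ζωₙ = 24/2 = 12, so ω_d = ωₙ√(1−ζ²) = √(ωₙ² − (ζωₙ)²) = √(400 − 12²) = √256 = 16 rad/s.

ω_d = 16 rad/s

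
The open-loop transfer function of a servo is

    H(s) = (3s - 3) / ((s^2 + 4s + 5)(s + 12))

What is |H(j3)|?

Substitute s = j3: numerator = -3 + j9, denominator = -84 + j132.
|H(j3)| = |-3 + j9| / |-84 + j132| = 9.4868 / 156.46 ≈ 0.06063.

|H(j3)| ≈ 0.06063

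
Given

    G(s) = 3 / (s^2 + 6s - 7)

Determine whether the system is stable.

unstable

The denominator s^2 + 6s - 7 factors as (s + 7)(s - 1), giving poles at s = -7, 1.
Since the pole(s) at s = 1 lie in the right half-plane, the system is unstable.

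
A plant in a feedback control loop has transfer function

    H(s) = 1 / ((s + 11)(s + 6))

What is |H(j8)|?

|H(j8)| ≈ 0.007352

Substitute s = j8: numerator = 1, denominator = 2 + j136.
|H(j8)| = |1| / |2 + j136| = 1 / 136.01 ≈ 0.007352.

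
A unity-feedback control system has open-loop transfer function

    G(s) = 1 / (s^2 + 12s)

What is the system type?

Factor s from the denominator: s^2 + 12s = s·(s + 12).
There is 1 pole at the origin, so the system is Type 1.

Type 1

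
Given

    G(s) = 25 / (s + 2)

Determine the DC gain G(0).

G(0) = 25/2 ≈ 12.50

Set s = 0: G(0) = (25) / (2) = 25/2.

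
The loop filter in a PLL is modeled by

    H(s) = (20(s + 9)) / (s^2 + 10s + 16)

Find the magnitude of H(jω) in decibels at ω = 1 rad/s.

|H(j1)|_dB ≈ 20.0 dB

Substitute s = j1: numerator = 180 + j20, denominator = 15 + j10.
|H(j1)| = |180 + j20| / |15 + j10| = 181.11 / 18.028 ≈ 10.05.
In decibels: 20·log₁₀(10.05) ≈ 20.0 dB.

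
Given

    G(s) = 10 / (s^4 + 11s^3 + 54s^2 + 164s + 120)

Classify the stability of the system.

The denominator s^4 + 11s^3 + 54s^2 + 164s + 120 factors as (s + 1)(s^2 + 4s + 20)(s + 6), giving poles at s = -1, -2 + 4j, -2 - 4j, -6.
Since all poles lie strictly in the left half-plane, the system is stable.

stable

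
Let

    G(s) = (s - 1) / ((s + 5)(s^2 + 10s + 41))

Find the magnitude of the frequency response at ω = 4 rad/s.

|G(j4)| ≈ 0.01365

Substitute s = j4: numerator = -1 + j4, denominator = -35 + j300.
|G(j4)| = |-1 + j4| / |-35 + j300| = 4.1231 / 302.03 ≈ 0.01365.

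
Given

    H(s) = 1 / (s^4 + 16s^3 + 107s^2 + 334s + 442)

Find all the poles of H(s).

s = -3 + 2j, -3 - 2j, -5 + 3j, -5 - 3j

The poles are the roots of the denominator s^4 + 16s^3 + 107s^2 + 334s + 442 = 0.
No real roots exist; factor into two real quadratics: (s^2 + 6s + 13)(s^2 + 10s + 34) = 0.
Each quadratic gives a conjugate pair via the quadratic formula.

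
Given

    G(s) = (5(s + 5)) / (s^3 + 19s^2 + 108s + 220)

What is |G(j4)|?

Substitute s = j4: numerator = 25 + j20, denominator = -84 + j368.
|G(j4)| = |25 + j20| / |-84 + j368| = 32.016 / 377.47 ≈ 0.08482.

|G(j4)| ≈ 0.08482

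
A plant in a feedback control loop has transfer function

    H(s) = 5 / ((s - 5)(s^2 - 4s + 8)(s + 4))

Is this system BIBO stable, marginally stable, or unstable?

unstable

The poles can be read from the denominator factors: s = 5, 2 ± 2j, -4.
Since the pole(s) at s = 5, 2 ± 2j lie in the right half-plane, the system is unstable.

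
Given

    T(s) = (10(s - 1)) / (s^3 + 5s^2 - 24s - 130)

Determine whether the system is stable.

The denominator s^3 + 5s^2 - 24s - 130 factors as (s^2 + 10s + 26)(s - 5), giving poles at s = -5 + j, -5 - j, 5.
Since the pole(s) at s = 5 lie in the right half-plane, the system is unstable.

unstable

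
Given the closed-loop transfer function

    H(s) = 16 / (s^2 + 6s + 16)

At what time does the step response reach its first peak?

Comparing s^2 + 6s + 16 to s^2 + 2ζωₙs + ωₙ²: ωₙ = 4 rad/s and ζ = 6/(2·4) = 0.75.
ζωₙ = 6/2 = 3, so ω_d = ωₙ√(1−ζ²) = √(ωₙ² − (ζωₙ)²) = √(16 − 3²) = √7 ≈ 2.646 rad/s.
t_p = π/ω_d = π/2.646 ≈ 1.187 s.

t_p ≈ 1.187 s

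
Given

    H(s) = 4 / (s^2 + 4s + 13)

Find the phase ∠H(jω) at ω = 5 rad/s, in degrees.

∠H(j5) ≈ -121.0°

At s = j5: numerator = 4, denominator = -12 + j20.
∠H = ∠num − ∠den = 0° − (120.96°) = -121.0°.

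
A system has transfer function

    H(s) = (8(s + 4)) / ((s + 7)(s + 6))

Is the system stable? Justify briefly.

stable

The poles can be read from the denominator factors: s = -7, -6.
Since all poles lie strictly in the left half-plane, the system is stable.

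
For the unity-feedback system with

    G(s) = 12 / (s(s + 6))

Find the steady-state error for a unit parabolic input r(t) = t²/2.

G(s) has one pole at the origin.
This is a Type 1 system; Ka = lim_{s→0} s^2·G(s) = 0, so the steady-state error for a parabola input is infinite.

e_ss = ∞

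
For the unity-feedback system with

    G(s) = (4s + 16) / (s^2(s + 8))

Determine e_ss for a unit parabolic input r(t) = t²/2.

G(s) has 2 poles at the origin.
This is a Type 2 system. Ka = lim_{s→0} s^2·G(s) = 16/8 = 2.
e_ss = 1/Ka = 1/(2) = 1/2 ≈ 0.5000.

e_ss = 0.5000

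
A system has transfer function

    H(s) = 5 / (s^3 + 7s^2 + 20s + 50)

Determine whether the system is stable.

stable

The denominator s^3 + 7s^2 + 20s + 50 factors as (s^2 + 2s + 10)(s + 5), giving poles at s = -1 ± 3j, -5.
Since all poles lie strictly in the left half-plane, the system is stable.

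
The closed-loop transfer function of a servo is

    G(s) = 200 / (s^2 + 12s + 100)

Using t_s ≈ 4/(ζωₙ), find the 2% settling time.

t_s ≈ 0.6667 s

Comparing s^2 + 12s + 100 to s^2 + 2ζωₙs + ωₙ²: ωₙ = 10 rad/s and ζ = 12/(2·10) = 0.6.
ζωₙ = 12/2 = 6, so t_s ≈ 4/(ζωₙ) = 4/6 ≈ 0.6667 s.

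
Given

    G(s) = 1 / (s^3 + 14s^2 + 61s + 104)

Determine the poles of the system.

The poles are the roots of the denominator s^3 + 14s^2 + 61s + 104 = 0.
Trying s = -8: the polynomial evaluates to 0, so (s + 8) is a factor.
Dividing out leaves s^2 + 6s + 13 = 0.
The quadratic formula then gives s = -3 ± 2j.

s = -3 + 2j, -3 - 2j, -8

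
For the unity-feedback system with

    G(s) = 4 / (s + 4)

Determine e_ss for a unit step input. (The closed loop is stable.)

G(s) has no poles at the origin.
This is a Type 0 system. Kp = lim_{s→0} G(s) = 4/4 = 1.
e_ss = 1/(1 + Kp) = 1/(1 + 1) = 1/2 ≈ 0.5000.

e_ss = 0.5000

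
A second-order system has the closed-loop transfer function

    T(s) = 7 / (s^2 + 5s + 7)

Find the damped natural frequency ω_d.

ω_d ≈ 0.8660 rad/s

Comparing s^2 + 5s + 7 to s^2 + 2ζωₙs + ωₙ²: ωₙ = √7 ≈ 2.646 rad/s and ζ = 5/(2·√7) ≈ 0.9449.
ζωₙ = 5/2 = 2.5, so ω_d = ωₙ√(1−ζ²) = √(ωₙ² − (ζωₙ)²) = √(7 − 2.5²) = √0.75 ≈ 0.8660 rad/s.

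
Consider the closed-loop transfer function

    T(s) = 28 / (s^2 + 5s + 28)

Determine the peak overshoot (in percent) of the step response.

Comparing s^2 + 5s + 28 to s^2 + 2ζωₙs + ωₙ²: ωₙ = √28 ≈ 5.292 rad/s and ζ = 5/(2·√28) ≈ 0.4725.
%OS = 100·exp(−πζ/√(1−ζ²)) = 100·exp(−π·0.4725/√(1−0.4725²)) ≈ 18.6%.

%OS ≈ 18.6%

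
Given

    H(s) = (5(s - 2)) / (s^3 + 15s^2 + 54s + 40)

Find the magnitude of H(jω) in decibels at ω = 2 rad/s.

Substitute s = j2: numerator = -10 + j10, denominator = -20 + j100.
|H(j2)| = |-10 + j10| / |-20 + j100| = 14.142 / 101.98 ≈ 0.1387.
In decibels: 20·log₁₀(0.1387) ≈ -17.2 dB.

|H(j2)|_dB ≈ -17.2 dB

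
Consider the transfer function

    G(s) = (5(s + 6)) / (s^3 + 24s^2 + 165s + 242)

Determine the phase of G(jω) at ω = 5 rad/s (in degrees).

At s = j5: numerator = 30 + j25, denominator = -358 + j700.
∠G = ∠num − ∠den = 39.806° − (117.09°) = -77.28°.

∠G(j5) ≈ -77.28°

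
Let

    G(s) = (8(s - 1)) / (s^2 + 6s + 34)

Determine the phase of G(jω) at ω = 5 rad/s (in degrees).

At s = j5: numerator = -8 + j40, denominator = 9 + j30.
∠G = ∠num − ∠den = 101.31° − (73.301°) = 28.01°.

∠G(j5) ≈ 28.01°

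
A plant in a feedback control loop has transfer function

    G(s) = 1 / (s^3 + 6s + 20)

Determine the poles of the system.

The poles are the roots of the denominator s^3 + 6s + 20 = 0.
Trying s = -2: the polynomial evaluates to 0, so (s + 2) is a factor.
Dividing out leaves s^2 - 2s + 10 = 0.
The quadratic formula then gives s = 1 ± 3j.

s = 1 + 3j, 1 - 3j, -2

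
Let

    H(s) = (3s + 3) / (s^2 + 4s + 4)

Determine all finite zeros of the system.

s = -1

Set the numerator to zero: 3s + 3 = 0, i.e. 3·(s + 1) = 0.
So s = -1.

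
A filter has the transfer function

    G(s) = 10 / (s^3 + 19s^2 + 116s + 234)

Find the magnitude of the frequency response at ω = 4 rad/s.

|G(j4)| ≈ 0.02463

Substitute s = j4: numerator = 10, denominator = -70 + j400.
|G(j4)| = |10| / |-70 + j400| = 10 / 406.08 ≈ 0.02463.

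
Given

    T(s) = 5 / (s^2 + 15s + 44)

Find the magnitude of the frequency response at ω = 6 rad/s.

Substitute s = j6: numerator = 5, denominator = 8 + j90.
|T(j6)| = |5| / |8 + j90| = 5 / 90.355 ≈ 0.05534.

|T(j6)| ≈ 0.05534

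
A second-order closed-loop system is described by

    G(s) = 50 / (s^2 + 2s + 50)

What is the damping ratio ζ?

Compare the denominator to the standard form s^2 + 2ζωₙs + ωₙ².
ωₙ² = 50, so ωₙ = √50 ≈ 7.071 rad/s.
2ζωₙ = 2, so ζ = 2/(2·√50) ≈ 0.1414.

ζ ≈ 0.1414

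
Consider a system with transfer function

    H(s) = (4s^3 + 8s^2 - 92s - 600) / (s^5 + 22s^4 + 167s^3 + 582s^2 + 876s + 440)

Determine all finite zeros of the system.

Set the numerator to zero: 4s^3 + 8s^2 - 92s - 600 = 0, i.e. 4·(s^3 + 2s^2 - 23s - 150) = 0.
Factoring: (s^2 + 8s + 25)(s - 6) = 0.

s = -4 + 3j, -4 - 3j, 6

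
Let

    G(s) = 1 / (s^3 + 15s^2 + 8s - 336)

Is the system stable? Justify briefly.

unstable

The denominator s^3 + 15s^2 + 8s - 336 factors as (s - 4)(s + 7)(s + 12), giving poles at s = 4, -7, -12.
Since the pole(s) at s = 4 lie in the right half-plane, the system is unstable.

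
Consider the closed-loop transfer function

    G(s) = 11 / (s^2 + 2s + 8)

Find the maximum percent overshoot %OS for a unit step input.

%OS ≈ 30.5%

Comparing s^2 + 2s + 8 to s^2 + 2ζωₙs + ωₙ²: ωₙ = √8 ≈ 2.828 rad/s and ζ = 2/(2·√8) ≈ 0.3536.
%OS = 100·exp(−πζ/√(1−ζ²)) = 100·exp(−π·0.3536/√(1−0.3536²)) ≈ 30.5%.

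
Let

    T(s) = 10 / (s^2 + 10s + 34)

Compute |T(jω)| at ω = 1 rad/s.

|T(j1)| ≈ 0.2900

Substitute s = j1: numerator = 10, denominator = 33 + j10.
|T(j1)| = |10| / |33 + j10| = 10 / 34.482 ≈ 0.2900.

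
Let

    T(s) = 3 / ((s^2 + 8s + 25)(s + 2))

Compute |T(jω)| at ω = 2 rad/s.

Substitute s = j2: numerator = 3, denominator = 10 + j74.
|T(j2)| = |3| / |10 + j74| = 3 / 74.673 ≈ 0.04018.

|T(j2)| ≈ 0.04018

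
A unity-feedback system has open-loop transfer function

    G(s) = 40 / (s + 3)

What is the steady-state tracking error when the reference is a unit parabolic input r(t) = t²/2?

G(s) has no poles at the origin.
This is a Type 0 system; Ka = lim_{s→0} s^2·G(s) = 0, so the steady-state error for a parabola input is infinite.

e_ss = ∞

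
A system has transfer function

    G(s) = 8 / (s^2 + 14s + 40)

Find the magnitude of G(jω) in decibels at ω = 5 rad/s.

Substitute s = j5: numerator = 8, denominator = 15 + j70.
|G(j5)| = |8| / |15 + j70| = 8 / 71.589 ≈ 0.1117.
In decibels: 20·log₁₀(0.1117) ≈ -19.0 dB.

|G(j5)|_dB ≈ -19.0 dB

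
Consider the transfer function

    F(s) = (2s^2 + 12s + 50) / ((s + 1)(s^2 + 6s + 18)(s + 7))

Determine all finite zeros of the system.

Set the numerator to zero: 2s^2 + 12s + 50 = 0, i.e. 2·(s^2 + 6s + 25) = 0.
Factoring: (s^2 + 6s + 25) = 0.

s = -3 + 4j, -3 - 4j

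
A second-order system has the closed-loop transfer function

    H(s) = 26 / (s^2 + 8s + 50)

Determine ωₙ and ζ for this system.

ωₙ ≈ 7.071 rad/s, ζ ≈ 0.5657

Compare the denominator to the standard form s^2 + 2ζωₙs + ωₙ².
ωₙ² = 50, so ωₙ = √50 ≈ 7.071 rad/s.
2ζωₙ = 8, so ζ = 8/(2·√50) ≈ 0.5657.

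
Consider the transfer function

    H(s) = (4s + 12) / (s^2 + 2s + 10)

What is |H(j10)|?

Substitute s = j10: numerator = 12 + j40, denominator = -90 + j20.
|H(j10)| = |12 + j40| / |-90 + j20| = 41.761 / 92.195 ≈ 0.4530.

|H(j10)| ≈ 0.4530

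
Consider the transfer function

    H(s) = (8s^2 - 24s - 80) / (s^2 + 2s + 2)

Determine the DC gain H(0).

Set s = 0: H(0) = (-80) / (2) = -40.

H(0) = -40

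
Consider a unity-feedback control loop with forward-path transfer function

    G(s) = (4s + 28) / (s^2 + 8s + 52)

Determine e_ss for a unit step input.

e_ss = 0.6500

G(s) has no poles at the origin.
This is a Type 0 system. Kp = lim_{s→0} G(s) = 28/52 = 7/13.
e_ss = 1/(1 + Kp) = 1/(1 + 7/13) = 13/20 ≈ 0.6500.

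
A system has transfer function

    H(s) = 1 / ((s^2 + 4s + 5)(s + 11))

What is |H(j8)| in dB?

Substitute s = j8: numerator = 1, denominator = -905 - j120.
|H(j8)| = |1| / |-905 - j120| = 1 / 912.92 ≈ 0.001095.
In decibels: 20·log₁₀(0.001095) ≈ -59.2 dB.

|H(j8)|_dB ≈ -59.2 dB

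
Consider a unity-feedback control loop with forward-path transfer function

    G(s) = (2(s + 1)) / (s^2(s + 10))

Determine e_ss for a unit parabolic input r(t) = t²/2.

G(s) has 2 poles at the origin.
This is a Type 2 system. Ka = lim_{s→0} s^2·G(s) = 2/10 = 1/5.
e_ss = 1/Ka = 1/(1/5) = 5.

e_ss = 5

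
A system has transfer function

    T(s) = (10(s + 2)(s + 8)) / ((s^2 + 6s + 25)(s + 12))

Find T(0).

T(0) = 8/15 ≈ 0.5333

At s = 0 each factor (s + a) contributes a and each (s^2 + bs + c) contributes c.
T(0) = 10·(2) · (8) / ((25) · (12)) = 160/300 = 8/15.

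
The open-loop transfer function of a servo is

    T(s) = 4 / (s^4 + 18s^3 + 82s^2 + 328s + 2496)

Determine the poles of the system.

The poles are the roots of the denominator s^4 + 18s^3 + 82s^2 + 328s + 2496 = 0.
Trying s = -8: the polynomial evaluates to 0, so (s + 8) is a factor.
Dividing out leaves s^3 + 10s^2 + 2s + 312 = 0.
This factors further as (s^2 - 2s + 26)(s + 12) = 0.

s = -8, 1 ± 5j, -12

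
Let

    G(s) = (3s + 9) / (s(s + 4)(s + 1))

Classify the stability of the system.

The poles can be read from the denominator factors: s = 0, -4, -1.
Since the simple pole(s) at s = 0 lie on the jω-axis with none in the right half-plane, the system is marginally stable.

marginally stable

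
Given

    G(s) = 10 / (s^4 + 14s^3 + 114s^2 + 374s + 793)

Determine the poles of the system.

s = -5 ± 6j, -2 ± 3j

The poles are the roots of the denominator s^4 + 14s^3 + 114s^2 + 374s + 793 = 0.
No real roots exist; factor into two real quadratics: (s^2 + 10s + 61)(s^2 + 4s + 13) = 0.
Each quadratic gives a conjugate pair via the quadratic formula.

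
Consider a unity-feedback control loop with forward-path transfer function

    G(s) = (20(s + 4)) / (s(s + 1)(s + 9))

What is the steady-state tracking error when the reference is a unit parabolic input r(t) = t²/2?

G(s) has one pole at the origin.
This is a Type 1 system; Ka = lim_{s→0} s^2·G(s) = 0, so the steady-state error for a parabola input is infinite.

e_ss = ∞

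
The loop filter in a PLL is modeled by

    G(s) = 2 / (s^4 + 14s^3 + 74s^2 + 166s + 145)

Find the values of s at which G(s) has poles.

The poles are the roots of the denominator s^4 + 14s^3 + 74s^2 + 166s + 145 = 0.
No real roots exist; factor into two real quadratics: (s^2 + 10s + 29)(s^2 + 4s + 5) = 0.
Each quadratic gives a conjugate pair via the quadratic formula.

s = -5 ± 2j, -2 ± j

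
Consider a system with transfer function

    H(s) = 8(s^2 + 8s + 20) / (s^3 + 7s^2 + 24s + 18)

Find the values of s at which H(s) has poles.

s = -3 + 3j, -3 - 3j, -1

The poles are the roots of the denominator s^3 + 7s^2 + 24s + 18 = 0.
Trying s = -1: the polynomial evaluates to 0, so (s + 1) is a factor.
Dividing out leaves s^2 + 6s + 18 = 0.
The quadratic formula then gives s = -3 ± 3j.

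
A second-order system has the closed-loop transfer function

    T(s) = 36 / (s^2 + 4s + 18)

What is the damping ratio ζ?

ζ ≈ 0.4714

Compare the denominator to the standard form s^2 + 2ζωₙs + ωₙ².
ωₙ² = 18, so ωₙ = √18 ≈ 4.243 rad/s.
2ζωₙ = 4, so ζ = 4/(2·√18) ≈ 0.4714.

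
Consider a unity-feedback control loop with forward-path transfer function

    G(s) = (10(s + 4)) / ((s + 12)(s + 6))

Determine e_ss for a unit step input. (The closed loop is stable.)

G(s) has no poles at the origin.
This is a Type 0 system. Kp = lim_{s→0} G(s) = 40/72 = 5/9.
e_ss = 1/(1 + Kp) = 1/(1 + 5/9) = 9/14 ≈ 0.6429.

e_ss = 0.6429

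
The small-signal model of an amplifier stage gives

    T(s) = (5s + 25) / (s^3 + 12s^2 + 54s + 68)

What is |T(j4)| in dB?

|T(j4)|_dB ≈ -15.7 dB

Substitute s = j4: numerator = 25 + j20, denominator = -124 + j152.
|T(j4)| = |25 + j20| / |-124 + j152| = 32.016 / 196.16 ≈ 0.1632.
In decibels: 20·log₁₀(0.1632) ≈ -15.7 dB.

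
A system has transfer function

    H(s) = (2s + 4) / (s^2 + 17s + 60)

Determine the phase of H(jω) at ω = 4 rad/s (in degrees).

At s = j4: numerator = 4 + j8, denominator = 44 + j68.
∠H = ∠num − ∠den = 63.435° − (57.095°) = 6.340°.

∠H(j4) ≈ 6.340°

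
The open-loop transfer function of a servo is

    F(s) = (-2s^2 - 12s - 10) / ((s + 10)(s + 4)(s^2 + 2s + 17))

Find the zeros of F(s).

s = -5, -1

Set the numerator to zero: -2s^2 - 12s - 10 = 0, i.e. -2·(s^2 + 6s + 5) = 0.
Factoring: (s + 5)(s + 1) = 0.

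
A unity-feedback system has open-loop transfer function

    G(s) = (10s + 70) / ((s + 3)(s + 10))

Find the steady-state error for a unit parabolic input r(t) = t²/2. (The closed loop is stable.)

G(s) has no poles at the origin.
This is a Type 0 system; Ka = lim_{s→0} s^2·G(s) = 0, so the steady-state error for a parabola input is infinite.

e_ss = ∞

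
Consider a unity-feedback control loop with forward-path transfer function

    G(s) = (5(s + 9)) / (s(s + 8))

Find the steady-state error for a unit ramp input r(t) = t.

e_ss = 0.1778

G(s) has one pole at the origin.
This is a Type 1 system. Kv = lim_{s→0} s·G(s) = 45/8.
e_ss = 1/Kv = 1/(45/8) = 8/45 ≈ 0.1778.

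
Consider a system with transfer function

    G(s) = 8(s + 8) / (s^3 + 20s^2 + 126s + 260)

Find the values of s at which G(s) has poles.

The poles are the roots of the denominator s^3 + 20s^2 + 126s + 260 = 0.
Trying s = -10: the polynomial evaluates to 0, so (s + 10) is a factor.
Dividing out leaves s^2 + 10s + 26 = 0.
The quadratic formula then gives s = -5 ± 1j.

s = -5 + j, -5 - j, -10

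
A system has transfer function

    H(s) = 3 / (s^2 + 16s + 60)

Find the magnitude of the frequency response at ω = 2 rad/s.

Substitute s = j2: numerator = 3, denominator = 56 + j32.
|H(j2)| = |3| / |56 + j32| = 3 / 64.498 ≈ 0.04651.

|H(j2)| ≈ 0.04651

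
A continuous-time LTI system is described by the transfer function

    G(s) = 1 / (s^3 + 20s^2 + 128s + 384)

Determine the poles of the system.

s = -4 ± 4j, -12

The poles are the roots of the denominator s^3 + 20s^2 + 128s + 384 = 0.
Trying s = -12: the polynomial evaluates to 0, so (s + 12) is a factor.
Dividing out leaves s^2 + 8s + 32 = 0.
The quadratic formula then gives s = -4 ± 4j.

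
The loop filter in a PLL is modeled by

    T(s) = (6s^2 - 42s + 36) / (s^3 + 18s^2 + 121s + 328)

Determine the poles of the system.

The poles are the roots of the denominator s^3 + 18s^2 + 121s + 328 = 0.
Trying s = -8: the polynomial evaluates to 0, so (s + 8) is a factor.
Dividing out leaves s^2 + 10s + 41 = 0.
The quadratic formula then gives s = -5 ± 4j.

s = -5 + 4j, -5 - 4j, -8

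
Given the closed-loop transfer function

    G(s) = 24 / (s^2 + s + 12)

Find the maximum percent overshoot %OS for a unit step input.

Comparing s^2 + s + 12 to s^2 + 2ζωₙs + ωₙ²: ωₙ = √12 ≈ 3.464 rad/s and ζ = 1/(2·√12) ≈ 0.1443.
%OS = 100·exp(−πζ/√(1−ζ²)) = 100·exp(−π·0.1443/√(1−0.1443²)) ≈ 63.2%.

%OS ≈ 63.2%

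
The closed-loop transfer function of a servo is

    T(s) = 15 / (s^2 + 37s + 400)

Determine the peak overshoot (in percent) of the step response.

Comparing s^2 + 37s + 400 to s^2 + 2ζωₙs + ωₙ²: ωₙ = 20 rad/s and ζ = 37/(2·20) = 0.925.
%OS = 100·exp(−πζ/√(1−ζ²)) = 100·exp(−π·0.925/√(1−0.925²)) ≈ 0.0477%.

%OS ≈ 0.0477%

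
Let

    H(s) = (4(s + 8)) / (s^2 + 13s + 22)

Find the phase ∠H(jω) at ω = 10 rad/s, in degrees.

∠H(j10) ≈ -69.62°

At s = j10: numerator = 32 + j40, denominator = -78 + j130.
∠H = ∠num − ∠den = 51.340° − (120.96°) = -69.62°.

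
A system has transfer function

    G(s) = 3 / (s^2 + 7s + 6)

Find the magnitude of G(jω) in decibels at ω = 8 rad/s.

Substitute s = j8: numerator = 3, denominator = -58 + j56.
|G(j8)| = |3| / |-58 + j56| = 3 / 80.623 ≈ 0.03721.
In decibels: 20·log₁₀(0.03721) ≈ -28.6 dB.

|G(j8)|_dB ≈ -28.6 dB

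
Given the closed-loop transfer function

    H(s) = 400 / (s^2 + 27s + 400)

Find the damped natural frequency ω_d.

Comparing s^2 + 27s + 400 to s^2 + 2ζωₙs + ωₙ²: ωₙ = 20 rad/s and ζ = 27/(2·20) = 0.675.
ζωₙ = 27/2 = 13.5, so ω_d = ωₙ√(1−ζ²) = √(ωₙ² − (ζωₙ)²) = √(400 − 13.5²) = √217.75 ≈ 14.76 rad/s.

ω_d ≈ 14.76 rad/s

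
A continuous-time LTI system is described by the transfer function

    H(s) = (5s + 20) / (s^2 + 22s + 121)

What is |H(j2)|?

|H(j2)| ≈ 0.1789

Substitute s = j2: numerator = 20 + j10, denominator = 117 + j44.
|H(j2)| = |20 + j10| / |117 + j44| = 22.361 / 125 ≈ 0.1789.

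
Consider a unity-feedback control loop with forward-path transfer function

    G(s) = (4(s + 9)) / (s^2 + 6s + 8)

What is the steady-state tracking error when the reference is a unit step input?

G(s) has no poles at the origin.
This is a Type 0 system. Kp = lim_{s→0} G(s) = 36/8 = 9/2.
e_ss = 1/(1 + Kp) = 1/(1 + 9/2) = 2/11 ≈ 0.1818.

e_ss = 0.1818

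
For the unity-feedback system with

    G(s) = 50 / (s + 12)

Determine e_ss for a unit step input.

e_ss = 0.1935

G(s) has no poles at the origin.
This is a Type 0 system. Kp = lim_{s→0} G(s) = 50/12 = 25/6.
e_ss = 1/(1 + Kp) = 1/(1 + 25/6) = 6/31 ≈ 0.1935.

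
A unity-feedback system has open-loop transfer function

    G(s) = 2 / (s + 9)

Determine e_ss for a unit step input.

G(s) has no poles at the origin.
This is a Type 0 system. Kp = lim_{s→0} G(s) = 2/9.
e_ss = 1/(1 + Kp) = 1/(1 + 2/9) = 9/11 ≈ 0.8182.

e_ss = 0.8182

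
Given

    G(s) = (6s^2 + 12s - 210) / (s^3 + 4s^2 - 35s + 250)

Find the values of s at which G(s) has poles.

The poles are the roots of the denominator s^3 + 4s^2 - 35s + 250 = 0.
Trying s = -10: the polynomial evaluates to 0, so (s + 10) is a factor.
Dividing out leaves s^2 - 6s + 25 = 0.
The quadratic formula then gives s = 3 ± 4j.

s = 3 + 4j, 3 - 4j, -10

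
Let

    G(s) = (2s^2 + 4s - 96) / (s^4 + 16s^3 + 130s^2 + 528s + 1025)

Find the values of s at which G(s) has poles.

The poles are the roots of the denominator s^4 + 16s^3 + 130s^2 + 528s + 1025 = 0.
No real roots exist; factor into two real quadratics: (s^2 + 8s + 41)(s^2 + 8s + 25) = 0.
Each quadratic gives a conjugate pair via the quadratic formula.

s = -4 ± 5j, -4 ± 3j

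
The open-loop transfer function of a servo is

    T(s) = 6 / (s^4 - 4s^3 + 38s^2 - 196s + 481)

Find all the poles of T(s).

The poles are the roots of the denominator s^4 - 4s^3 + 38s^2 - 196s + 481 = 0.
No real roots exist; factor into two real quadratics: (s^2 - 6s + 13)(s^2 + 2s + 37) = 0.
Each quadratic gives a conjugate pair via the quadratic formula.

s = 3 + 2j, 3 - 2j, -1 + 6j, -1 - 6j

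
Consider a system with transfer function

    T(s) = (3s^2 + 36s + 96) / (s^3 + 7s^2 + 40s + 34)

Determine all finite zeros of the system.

s = -4, -8

Set the numerator to zero: 3s^2 + 36s + 96 = 0, i.e. 3·(s^2 + 12s + 32) = 0.
Factoring: (s + 4)(s + 8) = 0.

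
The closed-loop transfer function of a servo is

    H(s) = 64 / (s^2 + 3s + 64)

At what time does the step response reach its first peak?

Comparing s^2 + 3s + 64 to s^2 + 2ζωₙs + ωₙ²: ωₙ = 8 rad/s and ζ = 3/(2·8) = 0.1875.
ζωₙ = 3/2 = 1.5, so ω_d = ωₙ√(1−ζ²) = √(ωₙ² − (ζωₙ)²) = √(64 − 1.5²) = √61.75 ≈ 7.858 rad/s.
t_p = π/ω_d = π/7.858 ≈ 0.3998 s.

t_p ≈ 0.3998 s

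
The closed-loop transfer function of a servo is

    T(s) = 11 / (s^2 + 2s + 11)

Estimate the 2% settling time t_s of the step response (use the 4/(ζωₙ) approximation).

Comparing s^2 + 2s + 11 to s^2 + 2ζωₙs + ωₙ²: ωₙ = √11 ≈ 3.317 rad/s and ζ = 2/(2·√11) ≈ 0.3015.
ζωₙ = 2/2 = 1, so t_s ≈ 4/(ζωₙ) = 4/1 = 4 s.

t_s ≈ 4 s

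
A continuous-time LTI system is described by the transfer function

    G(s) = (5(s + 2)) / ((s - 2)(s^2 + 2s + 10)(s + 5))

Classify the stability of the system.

unstable

The poles can be read from the denominator factors: s = 2, -1 ± 3j, -5.
Since the pole(s) at s = 2 lie in the right half-plane, the system is unstable.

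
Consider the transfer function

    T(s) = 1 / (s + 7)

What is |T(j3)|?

Substitute s = j3: numerator = 1, denominator = 7 + j3.
|T(j3)| = |1| / |7 + j3| = 1 / 7.6158 ≈ 0.1313.

|T(j3)| ≈ 0.1313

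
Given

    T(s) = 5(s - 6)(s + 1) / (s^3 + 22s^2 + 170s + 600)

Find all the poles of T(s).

The poles are the roots of the denominator s^3 + 22s^2 + 170s + 600 = 0.
Trying s = -12: the polynomial evaluates to 0, so (s + 12) is a factor.
Dividing out leaves s^2 + 10s + 50 = 0.
The quadratic formula then gives s = -5 ± 5j.

s = -5 + 5j, -5 - 5j, -12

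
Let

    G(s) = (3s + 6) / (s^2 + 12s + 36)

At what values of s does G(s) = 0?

Set the numerator to zero: 3s + 6 = 0, i.e. 3·(s + 2) = 0.
So s = -2.

s = -2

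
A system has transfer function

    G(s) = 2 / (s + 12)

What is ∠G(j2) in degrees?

At s = j2: numerator = 2, denominator = 12 + j2.
∠G = ∠num − ∠den = 0° − (9.4623°) = -9.462°.

∠G(j2) ≈ -9.462°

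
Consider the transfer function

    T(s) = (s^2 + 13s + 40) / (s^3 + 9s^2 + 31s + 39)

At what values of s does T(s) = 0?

s = -8, -5

Set the numerator to zero: s^2 + 13s + 40 = 0.
Factoring: (s + 8)(s + 5) = 0.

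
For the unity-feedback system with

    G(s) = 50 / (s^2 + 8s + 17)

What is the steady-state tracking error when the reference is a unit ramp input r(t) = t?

e_ss = ∞

G(s) has no poles at the origin.
This is a Type 0 system; Kv = lim_{s→0} s·G(s) = 0, so the steady-state error for a ramp input is infinite.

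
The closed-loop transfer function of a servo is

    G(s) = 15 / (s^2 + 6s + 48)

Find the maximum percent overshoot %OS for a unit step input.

Comparing s^2 + 6s + 48 to s^2 + 2ζωₙs + ωₙ²: ωₙ = √48 ≈ 6.928 rad/s and ζ = 6/(2·√48) ≈ 0.4330.
%OS = 100·exp(−πζ/√(1−ζ²)) = 100·exp(−π·0.4330/√(1−0.4330²)) ≈ 22.1%.

%OS ≈ 22.1%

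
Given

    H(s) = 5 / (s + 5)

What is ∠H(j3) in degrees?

∠H(j3) ≈ -30.96°

At s = j3: numerator = 5, denominator = 5 + j3.
∠H = ∠num − ∠den = 0° − (30.964°) = -30.96°.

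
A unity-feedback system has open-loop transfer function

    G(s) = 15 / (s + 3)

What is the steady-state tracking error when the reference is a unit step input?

G(s) has no poles at the origin.
This is a Type 0 system. Kp = lim_{s→0} G(s) = 15/3 = 5.
e_ss = 1/(1 + Kp) = 1/(1 + 5) = 1/6 ≈ 0.1667.

e_ss = 0.1667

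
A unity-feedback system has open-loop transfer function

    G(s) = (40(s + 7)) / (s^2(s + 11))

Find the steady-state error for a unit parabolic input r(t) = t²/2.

G(s) has 2 poles at the origin.
This is a Type 2 system. Ka = lim_{s→0} s^2·G(s) = 280/11.
e_ss = 1/Ka = 1/(280/11) = 11/280 ≈ 0.03929.

e_ss = 0.03929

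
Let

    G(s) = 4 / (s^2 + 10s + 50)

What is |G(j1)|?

|G(j1)| ≈ 0.07998

Substitute s = j1: numerator = 4, denominator = 49 + j10.
|G(j1)| = |4| / |49 + j10| = 4 / 50.010 ≈ 0.07998.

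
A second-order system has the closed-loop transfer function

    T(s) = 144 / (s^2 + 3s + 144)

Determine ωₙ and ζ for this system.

ωₙ = 12 rad/s, ζ = 0.125

Compare the denominator to the standard form s^2 + 2ζωₙs + ωₙ².
ωₙ² = 144, so ωₙ = 12 rad/s.
2ζωₙ = 3, so ζ = 3/(2·12) = 0.125.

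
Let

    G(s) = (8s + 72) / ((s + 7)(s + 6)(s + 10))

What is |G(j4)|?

Substitute s = j4: numerator = 72 + j32, denominator = 52 + j624.
|G(j4)| = |72 + j32| / |52 + j624| = 78.791 / 626.16 ≈ 0.1258.

|G(j4)| ≈ 0.1258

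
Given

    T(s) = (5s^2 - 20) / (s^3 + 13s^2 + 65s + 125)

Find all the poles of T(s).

s = -4 ± 3j, -5

The poles are the roots of the denominator s^3 + 13s^2 + 65s + 125 = 0.
Trying s = -5: the polynomial evaluates to 0, so (s + 5) is a factor.
Dividing out leaves s^2 + 8s + 25 = 0.
The quadratic formula then gives s = -4 ± 3j.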